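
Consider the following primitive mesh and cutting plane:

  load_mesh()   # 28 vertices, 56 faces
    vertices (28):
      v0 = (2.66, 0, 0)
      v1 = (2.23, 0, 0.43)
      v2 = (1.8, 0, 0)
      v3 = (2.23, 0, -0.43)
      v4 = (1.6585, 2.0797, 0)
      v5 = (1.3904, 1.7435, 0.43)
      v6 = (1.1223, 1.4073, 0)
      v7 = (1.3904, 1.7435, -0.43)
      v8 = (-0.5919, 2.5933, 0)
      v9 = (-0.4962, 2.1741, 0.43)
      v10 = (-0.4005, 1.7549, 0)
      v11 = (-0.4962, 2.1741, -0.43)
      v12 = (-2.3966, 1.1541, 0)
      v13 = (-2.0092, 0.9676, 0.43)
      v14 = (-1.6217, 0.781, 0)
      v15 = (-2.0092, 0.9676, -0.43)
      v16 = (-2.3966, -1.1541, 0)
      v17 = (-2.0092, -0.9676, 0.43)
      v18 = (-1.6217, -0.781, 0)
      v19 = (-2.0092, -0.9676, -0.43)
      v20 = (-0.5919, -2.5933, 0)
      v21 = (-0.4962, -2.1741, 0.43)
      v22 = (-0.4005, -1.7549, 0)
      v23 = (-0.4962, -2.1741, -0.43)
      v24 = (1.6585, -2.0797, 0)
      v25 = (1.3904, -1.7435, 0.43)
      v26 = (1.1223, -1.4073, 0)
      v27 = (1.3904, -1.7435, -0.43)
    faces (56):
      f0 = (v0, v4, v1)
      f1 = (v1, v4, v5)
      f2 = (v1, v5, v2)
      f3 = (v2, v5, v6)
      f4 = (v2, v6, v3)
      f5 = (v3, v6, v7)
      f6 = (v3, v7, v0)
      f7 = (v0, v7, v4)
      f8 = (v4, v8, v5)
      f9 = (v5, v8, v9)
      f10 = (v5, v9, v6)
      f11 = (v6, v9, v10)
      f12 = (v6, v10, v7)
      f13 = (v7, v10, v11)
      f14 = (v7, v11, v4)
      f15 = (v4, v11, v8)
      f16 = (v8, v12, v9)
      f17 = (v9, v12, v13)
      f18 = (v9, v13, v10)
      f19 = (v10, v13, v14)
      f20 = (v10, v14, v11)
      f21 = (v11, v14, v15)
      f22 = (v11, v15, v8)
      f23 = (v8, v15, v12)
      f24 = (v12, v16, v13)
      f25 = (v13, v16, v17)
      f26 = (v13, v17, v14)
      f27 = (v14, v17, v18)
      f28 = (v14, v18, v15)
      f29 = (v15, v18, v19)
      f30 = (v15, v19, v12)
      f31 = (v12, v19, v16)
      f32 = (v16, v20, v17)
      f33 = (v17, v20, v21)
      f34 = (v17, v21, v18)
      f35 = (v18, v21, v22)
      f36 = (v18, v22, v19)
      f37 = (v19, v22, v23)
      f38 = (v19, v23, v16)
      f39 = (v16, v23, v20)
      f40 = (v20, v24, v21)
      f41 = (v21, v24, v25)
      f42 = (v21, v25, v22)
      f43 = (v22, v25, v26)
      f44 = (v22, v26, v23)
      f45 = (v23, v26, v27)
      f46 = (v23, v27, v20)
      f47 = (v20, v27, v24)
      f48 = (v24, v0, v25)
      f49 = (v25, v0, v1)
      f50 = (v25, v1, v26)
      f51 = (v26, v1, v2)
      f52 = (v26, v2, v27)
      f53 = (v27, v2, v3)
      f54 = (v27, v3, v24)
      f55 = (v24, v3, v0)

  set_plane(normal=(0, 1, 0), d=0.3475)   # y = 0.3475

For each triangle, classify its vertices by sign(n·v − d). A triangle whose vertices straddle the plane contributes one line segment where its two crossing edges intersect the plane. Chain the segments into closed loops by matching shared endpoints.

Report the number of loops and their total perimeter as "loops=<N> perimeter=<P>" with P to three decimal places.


loops=2 perimeter=4.748

Straddling triangles (16 of 56):
  (v0,v4,v1) [-+-] → (2.49266, 0.3475, 0)–(2.13451, 0.3475, 0.358151)  len=0.5065
  (v1,v4,v5) [-++] → (2.13451, 0.3475, 0.358151)–(2.06266, 0.3475, 0.43)  len=0.1016
  (v1,v5,v2) [-+-] → (2.06266, 0.3475, 0.43)–(1.71836, 0.3475, 0.085704)  len=0.4869
  (v2,v5,v6) [-++] → (1.71836, 0.3475, 0.085704)–(1.63266, 0.3475, 0)  len=0.1212
  (v2,v6,v3) [-+-] → (1.63266, 0.3475, 0)–(1.95648, 0.3475, -0.323822)  len=0.4580
  (v3,v6,v7) [-++] → (1.95648, 0.3475, -0.323822)–(2.06266, 0.3475, -0.43)  len=0.1502
  (v3,v7,v0) [-+-] → (2.06266, 0.3475, -0.43)–(2.40695, 0.3475, -0.085704)  len=0.4869
  (v0,v7,v4) [-++] → (2.40695, 0.3475, -0.085704)–(2.49266, 0.3475, 0)  len=0.1212
  (v12,v16,v13) [+-+] → (-2.3966, 0.3475, 0)–(-2.12242, 0.3475, 0.304326)  len=0.4096
  (v13,v16,v17) [+--] → (-2.12242, 0.3475, 0.304326)–(-2.0092, 0.3475, 0.43)  len=0.1692
  (v13,v17,v14) [+-+] → (-2.0092, 0.3475, 0.43)–(-1.71777, 0.3475, 0.106602)  len=0.4353
  (v14,v17,v18) [+--] → (-1.71777, 0.3475, 0.106602)–(-1.6217, 0.3475, 0)  len=0.1435
  (v14,v18,v15) [+-+] → (-1.6217, 0.3475, 0)–(-1.87178, 0.3475, -0.277511)  len=0.3736
  (v15,v18,v19) [+--] → (-1.87178, 0.3475, -0.277511)–(-2.0092, 0.3475, -0.43)  len=0.2053
  (v15,v19,v12) [+-+] → (-2.0092, 0.3475, -0.43)–(-2.24932, 0.3475, -0.163472)  len=0.3587
  (v12,v19,v16) [+--] → (-2.24932, 0.3475, -0.163472)–(-2.3966, 0.3475, 0)  len=0.2200

Chained into 2 loop(s):
  loop 1: 8 segments, perimeter = 2.4324
  loop 2: 8 segments, perimeter = 2.3152
Total perimeter = 4.748


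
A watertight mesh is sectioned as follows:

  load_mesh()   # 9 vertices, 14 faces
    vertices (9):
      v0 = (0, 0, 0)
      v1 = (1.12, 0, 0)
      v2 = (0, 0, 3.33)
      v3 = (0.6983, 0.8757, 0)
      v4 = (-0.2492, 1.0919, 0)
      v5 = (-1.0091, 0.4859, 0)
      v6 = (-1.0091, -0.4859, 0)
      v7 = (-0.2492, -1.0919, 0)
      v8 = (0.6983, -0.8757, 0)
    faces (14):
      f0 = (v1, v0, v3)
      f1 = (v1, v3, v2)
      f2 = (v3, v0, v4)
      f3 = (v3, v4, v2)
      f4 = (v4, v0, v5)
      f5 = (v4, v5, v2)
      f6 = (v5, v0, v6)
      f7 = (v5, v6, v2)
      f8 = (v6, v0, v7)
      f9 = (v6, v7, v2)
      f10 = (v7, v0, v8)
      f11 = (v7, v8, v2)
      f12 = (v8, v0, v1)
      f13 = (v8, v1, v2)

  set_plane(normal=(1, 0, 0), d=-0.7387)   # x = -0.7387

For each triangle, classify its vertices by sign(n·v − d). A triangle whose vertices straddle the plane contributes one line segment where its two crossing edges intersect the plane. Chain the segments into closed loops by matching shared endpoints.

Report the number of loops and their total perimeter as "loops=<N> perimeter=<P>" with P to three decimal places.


Straddling triangles (6 of 14):
  (v4,v0,v5) [++-] → (-0.7387, 0.355697, 0)–(-0.7387, 0.701537, 0)  len=0.3458
  (v4,v5,v2) [+-+] → (-0.7387, 0.701537, 0)–(-0.7387, 0.355697, 0.892312)  len=0.9570
  (v5,v0,v6) [-+-] → (-0.7387, 0.355697, 0)–(-0.7387, -0.355697, 0)  len=0.7114
  (v5,v6,v2) [--+] → (-0.7387, -0.355697, 0.892312)–(-0.7387, 0.355697, 0.892312)  len=0.7114
  (v6,v0,v7) [-++] → (-0.7387, -0.355697, 0)–(-0.7387, -0.701537, 0)  len=0.3458
  (v6,v7,v2) [-++] → (-0.7387, -0.701537, 0)–(-0.7387, -0.355697, 0.892312)  len=0.9570

Chained into 1 loop(s):
  loop 1: 6 segments, perimeter = 4.0284
Total perimeter = 4.028

loops=1 perimeter=4.028


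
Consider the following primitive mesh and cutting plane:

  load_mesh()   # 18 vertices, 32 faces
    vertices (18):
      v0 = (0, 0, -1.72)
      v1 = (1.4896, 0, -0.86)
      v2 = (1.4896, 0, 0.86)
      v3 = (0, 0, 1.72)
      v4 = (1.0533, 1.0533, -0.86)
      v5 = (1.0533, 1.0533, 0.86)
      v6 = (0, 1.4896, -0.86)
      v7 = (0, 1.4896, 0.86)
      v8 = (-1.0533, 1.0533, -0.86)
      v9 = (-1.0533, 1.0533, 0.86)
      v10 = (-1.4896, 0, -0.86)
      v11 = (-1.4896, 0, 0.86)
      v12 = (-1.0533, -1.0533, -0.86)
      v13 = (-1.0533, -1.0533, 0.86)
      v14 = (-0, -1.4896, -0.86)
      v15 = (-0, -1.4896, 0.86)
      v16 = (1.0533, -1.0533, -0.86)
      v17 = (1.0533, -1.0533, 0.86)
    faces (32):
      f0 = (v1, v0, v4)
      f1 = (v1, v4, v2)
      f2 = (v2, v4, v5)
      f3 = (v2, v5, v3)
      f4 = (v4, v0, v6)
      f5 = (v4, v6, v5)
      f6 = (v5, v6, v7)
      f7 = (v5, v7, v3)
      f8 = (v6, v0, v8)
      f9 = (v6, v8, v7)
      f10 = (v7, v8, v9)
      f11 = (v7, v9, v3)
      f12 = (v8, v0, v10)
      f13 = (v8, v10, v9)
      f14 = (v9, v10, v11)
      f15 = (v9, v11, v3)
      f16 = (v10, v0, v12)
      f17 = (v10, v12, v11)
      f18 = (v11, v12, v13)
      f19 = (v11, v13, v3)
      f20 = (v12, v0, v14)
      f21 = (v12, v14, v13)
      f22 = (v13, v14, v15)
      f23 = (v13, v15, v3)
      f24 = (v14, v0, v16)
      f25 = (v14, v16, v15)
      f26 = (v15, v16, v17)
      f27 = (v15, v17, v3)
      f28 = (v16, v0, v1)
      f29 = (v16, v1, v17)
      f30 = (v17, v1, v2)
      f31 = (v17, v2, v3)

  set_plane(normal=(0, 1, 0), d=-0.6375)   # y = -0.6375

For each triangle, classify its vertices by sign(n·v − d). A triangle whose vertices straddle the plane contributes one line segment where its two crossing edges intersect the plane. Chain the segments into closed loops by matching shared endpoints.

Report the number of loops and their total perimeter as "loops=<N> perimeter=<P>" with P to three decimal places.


Straddling triangles (12 of 32):
  (v10,v0,v12) [++-] → (-0.6375, -0.6375, -1.19949)–(-1.22553, -0.6375, -0.86)  len=0.6790
  (v10,v12,v11) [+-+] → (-1.22553, -0.6375, -0.86)–(-1.22553, -0.6375, -0.181014)  len=0.6790
  (v11,v12,v13) [+--] → (-1.22553, -0.6375, -0.181014)–(-1.22553, -0.6375, 0.86)  len=1.0410
  (v11,v13,v3) [+-+] → (-1.22553, -0.6375, 0.86)–(-0.6375, -0.6375, 1.19949)  len=0.6790
  (v12,v0,v14) [-+-] → (-0.6375, -0.6375, -1.19949)–(0, -0.6375, -1.35195)  len=0.6555
  (v13,v15,v3) [--+] → (0, -0.6375, 1.35195)–(-0.6375, -0.6375, 1.19949)  len=0.6555
  (v14,v0,v16) [-+-] → (0, -0.6375, -1.35195)–(0.6375, -0.6375, -1.19949)  len=0.6555
  (v15,v17,v3) [--+] → (0.6375, -0.6375, 1.19949)–(0, -0.6375, 1.35195)  len=0.6555
  (v16,v0,v1) [-++] → (0.6375, -0.6375, -1.19949)–(1.22553, -0.6375, -0.86)  len=0.6790
  (v16,v1,v17) [-+-] → (1.22553, -0.6375, -0.86)–(1.22553, -0.6375, 0.181014)  len=1.0410
  (v17,v1,v2) [-++] → (1.22553, -0.6375, 0.181014)–(1.22553, -0.6375, 0.86)  len=0.6790
  (v17,v2,v3) [-++] → (1.22553, -0.6375, 0.86)–(0.6375, -0.6375, 1.19949)  len=0.6790

Chained into 1 loop(s):
  loop 1: 12 segments, perimeter = 8.7779
Total perimeter = 8.778

loops=1 perimeter=8.778


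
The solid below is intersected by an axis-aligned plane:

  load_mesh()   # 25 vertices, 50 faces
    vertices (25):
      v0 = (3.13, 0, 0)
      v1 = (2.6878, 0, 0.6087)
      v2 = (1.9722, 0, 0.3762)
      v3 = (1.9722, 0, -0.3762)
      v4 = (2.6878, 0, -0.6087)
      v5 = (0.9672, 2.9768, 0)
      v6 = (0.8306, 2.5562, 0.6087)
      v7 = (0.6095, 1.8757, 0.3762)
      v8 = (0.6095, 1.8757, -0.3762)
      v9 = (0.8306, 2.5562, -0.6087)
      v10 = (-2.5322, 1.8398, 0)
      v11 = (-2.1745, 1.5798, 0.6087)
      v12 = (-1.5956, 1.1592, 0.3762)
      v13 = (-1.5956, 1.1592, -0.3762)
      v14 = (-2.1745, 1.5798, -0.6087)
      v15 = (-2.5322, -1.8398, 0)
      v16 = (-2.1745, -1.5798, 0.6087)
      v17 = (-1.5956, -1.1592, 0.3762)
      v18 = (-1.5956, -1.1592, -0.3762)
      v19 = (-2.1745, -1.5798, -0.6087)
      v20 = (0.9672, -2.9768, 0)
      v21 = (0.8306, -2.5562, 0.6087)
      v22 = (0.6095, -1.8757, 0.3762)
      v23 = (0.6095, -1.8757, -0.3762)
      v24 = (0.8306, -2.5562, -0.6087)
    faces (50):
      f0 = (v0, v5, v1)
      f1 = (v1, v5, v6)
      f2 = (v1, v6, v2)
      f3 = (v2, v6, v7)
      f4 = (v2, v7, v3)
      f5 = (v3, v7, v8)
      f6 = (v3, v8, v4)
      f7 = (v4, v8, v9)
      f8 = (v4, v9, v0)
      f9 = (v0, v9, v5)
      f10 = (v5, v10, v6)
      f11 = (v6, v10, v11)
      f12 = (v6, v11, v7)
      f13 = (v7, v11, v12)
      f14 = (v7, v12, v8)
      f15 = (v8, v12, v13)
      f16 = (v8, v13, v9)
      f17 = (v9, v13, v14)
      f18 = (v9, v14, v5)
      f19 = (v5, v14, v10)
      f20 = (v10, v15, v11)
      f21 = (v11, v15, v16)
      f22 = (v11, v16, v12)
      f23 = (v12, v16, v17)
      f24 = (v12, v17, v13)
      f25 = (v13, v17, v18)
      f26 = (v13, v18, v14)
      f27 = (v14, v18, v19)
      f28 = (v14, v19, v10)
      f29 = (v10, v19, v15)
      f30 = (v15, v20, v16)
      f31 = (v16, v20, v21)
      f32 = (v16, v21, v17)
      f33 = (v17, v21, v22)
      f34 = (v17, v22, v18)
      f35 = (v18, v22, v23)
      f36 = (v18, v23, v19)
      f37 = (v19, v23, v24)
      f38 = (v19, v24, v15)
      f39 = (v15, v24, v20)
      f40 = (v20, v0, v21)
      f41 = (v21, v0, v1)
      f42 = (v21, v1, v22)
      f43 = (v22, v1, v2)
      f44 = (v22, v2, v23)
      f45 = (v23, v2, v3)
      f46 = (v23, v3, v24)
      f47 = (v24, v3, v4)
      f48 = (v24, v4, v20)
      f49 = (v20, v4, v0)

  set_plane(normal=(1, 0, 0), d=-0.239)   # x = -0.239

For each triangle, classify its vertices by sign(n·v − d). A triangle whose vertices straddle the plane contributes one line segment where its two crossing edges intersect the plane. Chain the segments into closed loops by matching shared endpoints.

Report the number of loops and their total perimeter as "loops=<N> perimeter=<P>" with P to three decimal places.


loops=2 perimeter=6.973

Straddling triangles (20 of 50):
  (v5,v10,v6) [+-+] → (-0.239, 2.58489, 0)–(-0.239, 2.32834, 0.415092)  len=0.4880
  (v6,v10,v11) [+--] → (-0.239, 2.32834, 0.415092)–(-0.239, 2.20867, 0.6087)  len=0.2276
  (v6,v11,v7) [+-+] → (-0.239, 2.20867, 0.6087)–(-0.239, 1.78552, 0.447061)  len=0.4530
  (v7,v11,v12) [+--] → (-0.239, 1.78552, 0.447061)–(-0.239, 1.6, 0.3762)  len=0.1986
  (v7,v12,v8) [+-+] → (-0.239, 1.6, 0.3762)–(-0.239, 1.6, -0.0866842)  len=0.4629
  (v8,v12,v13) [+--] → (-0.239, 1.6, -0.0866842)–(-0.239, 1.6, -0.3762)  len=0.2895
  (v8,v13,v9) [+-+] → (-0.239, 1.6, -0.3762)–(-0.239, 1.94033, -0.506201)  len=0.3643
  (v9,v13,v14) [+--] → (-0.239, 1.94033, -0.506201)–(-0.239, 2.20867, -0.6087)  len=0.2873
  (v9,v14,v5) [+-+] → (-0.239, 2.20867, -0.6087)–(-0.239, 2.44045, -0.2337)  len=0.4408
  (v5,v14,v10) [+--] → (-0.239, 2.44045, -0.2337)–(-0.239, 2.58489, 0)  len=0.2747
  (v15,v20,v16) [-+-] → (-0.239, -2.58489, 0)–(-0.239, -2.44045, 0.2337)  len=0.2747
  (v16,v20,v21) [-++] → (-0.239, -2.44045, 0.2337)–(-0.239, -2.20867, 0.6087)  len=0.4408
  (v16,v21,v17) [-+-] → (-0.239, -2.20867, 0.6087)–(-0.239, -1.94033, 0.506201)  len=0.2873
  (v17,v21,v22) [-++] → (-0.239, -1.94033, 0.506201)–(-0.239, -1.6, 0.3762)  len=0.3643
  (v17,v22,v18) [-+-] → (-0.239, -1.6, 0.3762)–(-0.239, -1.6, 0.0866842)  len=0.2895
  (v18,v22,v23) [-++] → (-0.239, -1.6, 0.0866842)–(-0.239, -1.6, -0.3762)  len=0.4629
  (v18,v23,v19) [-+-] → (-0.239, -1.6, -0.3762)–(-0.239, -1.78552, -0.447061)  len=0.1986
  (v19,v23,v24) [-++] → (-0.239, -1.78552, -0.447061)–(-0.239, -2.20867, -0.6087)  len=0.4530
  (v19,v24,v15) [-+-] → (-0.239, -2.20867, -0.6087)–(-0.239, -2.32834, -0.415092)  len=0.2276
  (v15,v24,v20) [-++] → (-0.239, -2.32834, -0.415092)–(-0.239, -2.58489, 0)  len=0.4880

Chained into 2 loop(s):
  loop 1: 10 segments, perimeter = 3.4867
  loop 2: 10 segments, perimeter = 3.4867
Total perimeter = 6.973


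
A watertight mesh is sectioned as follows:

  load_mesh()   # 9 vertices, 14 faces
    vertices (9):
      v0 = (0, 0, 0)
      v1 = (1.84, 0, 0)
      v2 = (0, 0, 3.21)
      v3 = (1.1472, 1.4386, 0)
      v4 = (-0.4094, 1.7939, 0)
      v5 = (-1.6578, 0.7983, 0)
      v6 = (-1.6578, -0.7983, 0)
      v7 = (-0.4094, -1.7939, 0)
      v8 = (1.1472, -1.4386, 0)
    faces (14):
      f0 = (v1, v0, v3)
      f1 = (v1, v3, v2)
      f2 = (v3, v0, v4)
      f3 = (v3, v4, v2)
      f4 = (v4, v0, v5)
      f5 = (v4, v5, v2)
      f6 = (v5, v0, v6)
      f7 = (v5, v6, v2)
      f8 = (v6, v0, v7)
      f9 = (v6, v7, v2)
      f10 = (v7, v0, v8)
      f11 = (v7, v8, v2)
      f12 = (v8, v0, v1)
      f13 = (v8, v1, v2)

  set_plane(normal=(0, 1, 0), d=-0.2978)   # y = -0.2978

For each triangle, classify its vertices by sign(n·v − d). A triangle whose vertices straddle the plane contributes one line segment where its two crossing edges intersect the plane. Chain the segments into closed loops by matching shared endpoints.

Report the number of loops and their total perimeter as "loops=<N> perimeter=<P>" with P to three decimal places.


Straddling triangles (8 of 14):
  (v5,v0,v6) [++-] → (-0.61843, -0.2978, 0)–(-1.6578, -0.2978, 0)  len=1.0394
  (v5,v6,v2) [+-+] → (-1.6578, -0.2978, 0)–(-0.61843, -0.2978, 2.01253)  len=2.2651
  (v6,v0,v7) [-+-] → (-0.61843, -0.2978, 0)–(-0.0679633, -0.2978, 0)  len=0.5505
  (v6,v7,v2) [--+] → (-0.0679633, -0.2978, 2.67712)–(-0.61843, -0.2978, 2.01253)  len=0.8630
  (v7,v0,v8) [-+-] → (-0.0679633, -0.2978, 0)–(0.237478, -0.2978, 0)  len=0.3054
  (v7,v8,v2) [--+] → (0.237478, -0.2978, 2.54551)–(-0.0679633, -0.2978, 2.67712)  len=0.3326
  (v8,v0,v1) [-++] → (0.237478, -0.2978, 0)–(1.69659, -0.2978, 0)  len=1.4591
  (v8,v1,v2) [-++] → (1.69659, -0.2978, 0)–(0.237478, -0.2978, 2.54551)  len=2.9340

Chained into 1 loop(s):
  loop 1: 8 segments, perimeter = 9.7490
Total perimeter = 9.749

loops=1 perimeter=9.749


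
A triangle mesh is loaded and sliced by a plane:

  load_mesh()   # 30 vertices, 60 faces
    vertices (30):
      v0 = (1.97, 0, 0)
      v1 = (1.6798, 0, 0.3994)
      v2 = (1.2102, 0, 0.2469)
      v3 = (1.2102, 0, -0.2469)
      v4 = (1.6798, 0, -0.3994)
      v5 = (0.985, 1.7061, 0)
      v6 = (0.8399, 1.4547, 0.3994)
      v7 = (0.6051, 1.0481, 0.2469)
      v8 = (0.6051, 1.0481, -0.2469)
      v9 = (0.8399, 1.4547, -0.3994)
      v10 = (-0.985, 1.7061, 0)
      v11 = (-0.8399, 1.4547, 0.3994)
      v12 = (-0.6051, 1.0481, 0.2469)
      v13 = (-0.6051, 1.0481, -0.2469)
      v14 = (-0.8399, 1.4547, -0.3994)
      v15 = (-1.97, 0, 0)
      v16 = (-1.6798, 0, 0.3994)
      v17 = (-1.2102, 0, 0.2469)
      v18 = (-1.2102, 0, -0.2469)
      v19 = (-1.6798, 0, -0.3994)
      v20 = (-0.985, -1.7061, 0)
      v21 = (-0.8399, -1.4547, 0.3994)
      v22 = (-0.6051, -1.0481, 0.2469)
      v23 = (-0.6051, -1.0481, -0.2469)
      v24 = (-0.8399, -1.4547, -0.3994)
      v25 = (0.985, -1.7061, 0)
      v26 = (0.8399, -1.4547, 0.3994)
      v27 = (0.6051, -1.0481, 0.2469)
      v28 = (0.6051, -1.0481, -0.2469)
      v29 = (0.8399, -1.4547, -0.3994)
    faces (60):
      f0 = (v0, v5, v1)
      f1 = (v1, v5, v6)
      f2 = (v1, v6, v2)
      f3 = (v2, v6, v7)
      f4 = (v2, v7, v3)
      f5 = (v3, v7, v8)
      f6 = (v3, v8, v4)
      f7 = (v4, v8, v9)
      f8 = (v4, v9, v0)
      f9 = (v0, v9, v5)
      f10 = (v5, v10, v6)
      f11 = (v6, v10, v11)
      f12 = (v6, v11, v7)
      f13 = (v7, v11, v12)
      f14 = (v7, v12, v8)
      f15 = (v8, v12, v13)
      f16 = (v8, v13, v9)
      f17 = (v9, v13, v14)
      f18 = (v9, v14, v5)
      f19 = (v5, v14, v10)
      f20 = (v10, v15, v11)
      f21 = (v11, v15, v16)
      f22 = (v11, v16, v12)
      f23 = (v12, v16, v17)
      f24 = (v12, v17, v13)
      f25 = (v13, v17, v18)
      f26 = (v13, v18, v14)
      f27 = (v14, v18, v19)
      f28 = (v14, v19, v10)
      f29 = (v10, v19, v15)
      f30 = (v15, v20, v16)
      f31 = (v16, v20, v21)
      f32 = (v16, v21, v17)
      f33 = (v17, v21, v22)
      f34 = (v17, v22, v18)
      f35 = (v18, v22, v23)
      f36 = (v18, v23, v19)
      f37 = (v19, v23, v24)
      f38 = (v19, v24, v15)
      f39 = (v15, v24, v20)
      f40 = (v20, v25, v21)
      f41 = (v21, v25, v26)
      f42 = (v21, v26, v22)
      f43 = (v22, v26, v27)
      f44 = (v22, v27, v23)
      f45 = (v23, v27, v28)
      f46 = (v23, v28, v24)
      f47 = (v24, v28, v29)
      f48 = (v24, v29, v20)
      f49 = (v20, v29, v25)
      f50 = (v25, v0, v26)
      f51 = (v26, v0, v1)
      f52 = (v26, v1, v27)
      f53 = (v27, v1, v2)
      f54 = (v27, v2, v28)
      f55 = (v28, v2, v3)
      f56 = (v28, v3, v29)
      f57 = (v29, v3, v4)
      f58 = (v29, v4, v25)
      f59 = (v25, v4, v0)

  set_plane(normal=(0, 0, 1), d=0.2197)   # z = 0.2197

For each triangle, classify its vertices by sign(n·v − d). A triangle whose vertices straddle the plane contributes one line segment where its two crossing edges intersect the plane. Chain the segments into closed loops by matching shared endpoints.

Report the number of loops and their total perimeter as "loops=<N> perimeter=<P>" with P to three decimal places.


loops=2 perimeter=18.123

Straddling triangles (24 of 60):
  (v0,v5,v1) [--+] → (1.36719, 0.767617, 0.2197)–(1.81037, 0, 0.2197)  len=0.8864
  (v1,v5,v6) [+-+] → (1.36719, 0.767617, 0.2197)–(0.905184, 1.56781, 0.2197)  len=0.9240
  (v2,v7,v3) [++-] → (0.638431, 0.990367, 0.2197)–(1.2102, 0, 0.2197)  len=1.1436
  (v3,v7,v8) [-+-] → (0.638431, 0.990367, 0.2197)–(0.6051, 1.0481, 0.2197)  len=0.0667
  (v5,v10,v6) [--+] → (0.0188321, 1.56781, 0.2197)–(0.905184, 1.56781, 0.2197)  len=0.8864
  (v6,v10,v11) [+-+] → (0.0188321, 1.56781, 0.2197)–(-0.905184, 1.56781, 0.2197)  len=0.9240
  (v7,v12,v8) [++-] → (-0.538439, 1.0481, 0.2197)–(0.6051, 1.0481, 0.2197)  len=1.1435
  (v8,v12,v13) [-+-] → (-0.538439, 1.0481, 0.2197)–(-0.6051, 1.0481, 0.2197)  len=0.0667
  (v10,v15,v11) [--+] → (-1.34836, 0.800194, 0.2197)–(-0.905184, 1.56781, 0.2197)  len=0.8864
  (v11,v15,v16) [+-+] → (-1.34836, 0.800194, 0.2197)–(-1.81037, 0, 0.2197)  len=0.9240
  (v12,v17,v13) [++-] → (-1.17687, 0.0577325, 0.2197)–(-0.6051, 1.0481, 0.2197)  len=1.1436
  (v13,v17,v18) [-+-] → (-1.17687, 0.0577325, 0.2197)–(-1.2102, 0, 0.2197)  len=0.0667
  (v15,v20,v16) [--+] → (-1.36719, -0.767617, 0.2197)–(-1.81037, 0, 0.2197)  len=0.8864
  (v16,v20,v21) [+-+] → (-1.36719, -0.767617, 0.2197)–(-0.905184, -1.56781, 0.2197)  len=0.9240
  (v17,v22,v18) [++-] → (-0.638431, -0.990367, 0.2197)–(-1.2102, 0, 0.2197)  len=1.1436
  (v18,v22,v23) [-+-] → (-0.638431, -0.990367, 0.2197)–(-0.6051, -1.0481, 0.2197)  len=0.0667
  (v20,v25,v21) [--+] → (-0.0188321, -1.56781, 0.2197)–(-0.905184, -1.56781, 0.2197)  len=0.8864
  (v21,v25,v26) [+-+] → (-0.0188321, -1.56781, 0.2197)–(0.905184, -1.56781, 0.2197)  len=0.9240
  (v22,v27,v23) [++-] → (0.538439, -1.0481, 0.2197)–(-0.6051, -1.0481, 0.2197)  len=1.1435
  (v23,v27,v28) [-+-] → (0.538439, -1.0481, 0.2197)–(0.6051, -1.0481, 0.2197)  len=0.0667
  (v25,v0,v26) [--+] → (1.34836, -0.800194, 0.2197)–(0.905184, -1.56781, 0.2197)  len=0.8864
  (v26,v0,v1) [+-+] → (1.34836, -0.800194, 0.2197)–(1.81037, 0, 0.2197)  len=0.9240
  (v27,v2,v28) [++-] → (1.17687, -0.0577325, 0.2197)–(0.6051, -1.0481, 0.2197)  len=1.1436
  (v28,v2,v3) [-+-] → (1.17687, -0.0577325, 0.2197)–(1.2102, 0, 0.2197)  len=0.0667

Chained into 2 loop(s):
  loop 1: 12 segments, perimeter = 10.8622
  loop 2: 12 segments, perimeter = 7.2613
Total perimeter = 18.123


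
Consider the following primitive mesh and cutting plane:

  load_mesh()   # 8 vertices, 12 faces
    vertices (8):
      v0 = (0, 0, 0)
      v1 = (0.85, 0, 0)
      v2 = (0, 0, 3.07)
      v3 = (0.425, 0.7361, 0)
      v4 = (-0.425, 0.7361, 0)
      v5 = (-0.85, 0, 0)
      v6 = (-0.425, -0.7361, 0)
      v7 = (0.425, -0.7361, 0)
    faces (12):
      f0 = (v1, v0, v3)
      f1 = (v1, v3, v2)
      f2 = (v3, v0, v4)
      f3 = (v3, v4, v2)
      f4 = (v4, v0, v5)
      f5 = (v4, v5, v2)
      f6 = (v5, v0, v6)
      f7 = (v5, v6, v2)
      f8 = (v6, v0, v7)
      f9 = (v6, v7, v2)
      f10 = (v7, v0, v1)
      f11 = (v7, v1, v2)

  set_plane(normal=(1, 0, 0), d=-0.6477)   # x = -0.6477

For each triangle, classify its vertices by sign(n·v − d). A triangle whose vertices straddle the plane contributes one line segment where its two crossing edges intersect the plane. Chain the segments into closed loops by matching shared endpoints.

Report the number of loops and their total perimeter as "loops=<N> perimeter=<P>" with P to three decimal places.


loops=1 perimeter=2.321

Straddling triangles (4 of 12):
  (v4,v0,v5) [++-] → (-0.6477, 0, 0)–(-0.6477, 0.350384, 0)  len=0.3504
  (v4,v5,v2) [+-+] → (-0.6477, 0.350384, 0)–(-0.6477, 0, 0.73066)  len=0.8103
  (v5,v0,v6) [-++] → (-0.6477, 0, 0)–(-0.6477, -0.350384, 0)  len=0.3504
  (v5,v6,v2) [-++] → (-0.6477, -0.350384, 0)–(-0.6477, 0, 0.73066)  len=0.8103

Chained into 1 loop(s):
  loop 1: 4 segments, perimeter = 2.3214
Total perimeter = 2.321


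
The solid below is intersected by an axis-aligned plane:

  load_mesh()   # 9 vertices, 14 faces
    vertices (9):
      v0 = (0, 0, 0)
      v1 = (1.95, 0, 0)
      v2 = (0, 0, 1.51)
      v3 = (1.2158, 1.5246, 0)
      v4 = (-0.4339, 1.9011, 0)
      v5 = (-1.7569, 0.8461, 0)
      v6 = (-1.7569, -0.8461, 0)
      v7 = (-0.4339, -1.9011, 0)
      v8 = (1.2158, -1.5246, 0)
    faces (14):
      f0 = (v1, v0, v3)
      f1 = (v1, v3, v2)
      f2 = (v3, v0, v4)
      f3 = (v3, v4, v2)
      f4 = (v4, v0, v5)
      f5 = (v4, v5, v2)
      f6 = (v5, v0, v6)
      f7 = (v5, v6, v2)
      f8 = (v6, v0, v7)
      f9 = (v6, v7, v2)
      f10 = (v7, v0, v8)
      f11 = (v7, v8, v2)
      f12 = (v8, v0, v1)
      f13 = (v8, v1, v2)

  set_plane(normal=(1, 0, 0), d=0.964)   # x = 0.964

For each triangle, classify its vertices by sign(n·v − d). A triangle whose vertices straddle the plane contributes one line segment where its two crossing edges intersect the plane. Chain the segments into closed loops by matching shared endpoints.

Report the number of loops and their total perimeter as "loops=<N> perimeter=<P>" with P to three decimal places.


Straddling triangles (8 of 14):
  (v1,v0,v3) [+-+] → (0.964, 0, 0)–(0.964, 1.20885, 0)  len=1.2088
  (v1,v3,v2) [++-] → (0.964, 1.20885, 0.312731)–(0.964, 0, 0.763518)  len=1.2902
  (v3,v0,v4) [+--] → (0.964, 1.20885, 0)–(0.964, 1.58207, 0)  len=0.3732
  (v3,v4,v2) [+--] → (0.964, 1.58207, 0)–(0.964, 1.20885, 0.312731)  len=0.4869
  (v7,v0,v8) [--+] → (0.964, -1.20885, 0)–(0.964, -1.58207, 0)  len=0.3732
  (v7,v8,v2) [-+-] → (0.964, -1.58207, 0)–(0.964, -1.20885, 0.312731)  len=0.4869
  (v8,v0,v1) [+-+] → (0.964, -1.20885, 0)–(0.964, 0, 0)  len=1.2088
  (v8,v1,v2) [++-] → (0.964, 0, 0.763518)–(0.964, -1.20885, 0.312731)  len=1.2902

Chained into 1 loop(s):
  loop 1: 8 segments, perimeter = 6.7183
Total perimeter = 6.718

loops=1 perimeter=6.718


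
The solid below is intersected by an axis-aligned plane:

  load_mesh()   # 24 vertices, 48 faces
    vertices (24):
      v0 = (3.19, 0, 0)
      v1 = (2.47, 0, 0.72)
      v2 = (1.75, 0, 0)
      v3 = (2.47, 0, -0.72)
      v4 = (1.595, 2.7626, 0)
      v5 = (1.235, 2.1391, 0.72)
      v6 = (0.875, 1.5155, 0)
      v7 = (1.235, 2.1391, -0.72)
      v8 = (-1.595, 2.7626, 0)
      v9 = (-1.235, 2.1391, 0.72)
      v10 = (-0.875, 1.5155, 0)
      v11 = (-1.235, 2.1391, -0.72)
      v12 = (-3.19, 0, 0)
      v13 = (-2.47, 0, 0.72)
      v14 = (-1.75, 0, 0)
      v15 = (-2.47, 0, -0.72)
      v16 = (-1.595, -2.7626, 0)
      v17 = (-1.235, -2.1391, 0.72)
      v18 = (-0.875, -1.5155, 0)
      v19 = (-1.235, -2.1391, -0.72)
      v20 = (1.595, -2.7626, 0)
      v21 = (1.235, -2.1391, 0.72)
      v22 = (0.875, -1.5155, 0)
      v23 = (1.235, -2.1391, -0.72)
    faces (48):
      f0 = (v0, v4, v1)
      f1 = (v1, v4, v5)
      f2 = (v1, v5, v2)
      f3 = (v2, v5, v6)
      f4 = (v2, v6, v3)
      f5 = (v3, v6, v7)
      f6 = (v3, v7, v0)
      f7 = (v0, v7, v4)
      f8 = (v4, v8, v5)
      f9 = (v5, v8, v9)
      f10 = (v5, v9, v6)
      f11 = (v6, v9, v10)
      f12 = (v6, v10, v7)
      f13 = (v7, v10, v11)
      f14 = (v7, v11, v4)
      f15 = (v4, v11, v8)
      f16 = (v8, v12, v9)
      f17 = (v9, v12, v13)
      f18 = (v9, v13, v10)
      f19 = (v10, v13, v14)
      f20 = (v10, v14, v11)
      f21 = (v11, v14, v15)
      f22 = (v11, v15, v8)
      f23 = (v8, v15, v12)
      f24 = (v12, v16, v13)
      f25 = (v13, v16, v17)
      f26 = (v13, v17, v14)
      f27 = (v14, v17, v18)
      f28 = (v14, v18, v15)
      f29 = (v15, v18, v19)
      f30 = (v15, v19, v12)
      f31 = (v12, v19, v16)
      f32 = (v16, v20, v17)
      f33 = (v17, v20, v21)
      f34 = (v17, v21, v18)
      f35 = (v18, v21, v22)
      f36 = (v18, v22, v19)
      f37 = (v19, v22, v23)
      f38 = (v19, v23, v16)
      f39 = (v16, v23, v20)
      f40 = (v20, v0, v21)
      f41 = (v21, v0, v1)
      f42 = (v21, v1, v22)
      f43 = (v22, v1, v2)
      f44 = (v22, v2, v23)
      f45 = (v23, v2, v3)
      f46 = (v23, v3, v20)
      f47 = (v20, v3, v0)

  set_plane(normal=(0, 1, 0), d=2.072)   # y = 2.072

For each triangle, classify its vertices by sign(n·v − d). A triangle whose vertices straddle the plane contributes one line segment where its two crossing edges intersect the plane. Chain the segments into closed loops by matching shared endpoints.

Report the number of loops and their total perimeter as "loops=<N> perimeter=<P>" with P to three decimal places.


loops=1 perimeter=9.296

Straddling triangles (18 of 48):
  (v0,v4,v1) [-+-] → (1.99372, 2.072, 0)–(1.81373, 2.072, 0.179987)  len=0.2545
  (v1,v4,v5) [-++] → (1.81373, 2.072, 0.179987)–(1.27374, 2.072, 0.72)  len=0.7637
  (v1,v5,v2) [-+-] → (1.27374, 2.072, 0.72)–(1.25115, 2.072, 0.697415)  len=0.0319
  (v2,v5,v6) [-+-] → (1.25115, 2.072, 0.697415)–(1.19626, 2.072, 0.642527)  len=0.0776
  (v3,v6,v7) [--+] → (1.19626, 2.072, -0.642527)–(1.27374, 2.072, -0.72)  len=0.1096
  (v3,v7,v0) [-+-] → (1.27374, 2.072, -0.72)–(1.29633, 2.072, -0.697415)  len=0.0319
  (v0,v7,v4) [-++] → (1.29633, 2.072, -0.697415)–(1.99372, 2.072, 0)  len=0.9863
  (v5,v9,v6) [++-] → (-1.00796, 2.072, 0.642527)–(1.19626, 2.072, 0.642527)  len=2.2042
  (v6,v9,v10) [-+-] → (-1.00796, 2.072, 0.642527)–(-1.19626, 2.072, 0.642527)  len=0.1883
  (v6,v10,v7) [--+] → (1.00796, 2.072, -0.642527)–(1.19626, 2.072, -0.642527)  len=0.1883
  (v7,v10,v11) [+-+] → (1.00796, 2.072, -0.642527)–(-1.19626, 2.072, -0.642527)  len=2.2042
  (v8,v12,v9) [+-+] → (-1.99372, 2.072, 0)–(-1.29633, 2.072, 0.697415)  len=0.9863
  (v9,v12,v13) [+--] → (-1.29633, 2.072, 0.697415)–(-1.27374, 2.072, 0.72)  len=0.0319
  (v9,v13,v10) [+--] → (-1.27374, 2.072, 0.72)–(-1.19626, 2.072, 0.642527)  len=0.1096
  (v10,v14,v11) [--+] → (-1.25115, 2.072, -0.697415)–(-1.19626, 2.072, -0.642527)  len=0.0776
  (v11,v14,v15) [+--] → (-1.25115, 2.072, -0.697415)–(-1.27374, 2.072, -0.72)  len=0.0319
  (v11,v15,v8) [+-+] → (-1.27374, 2.072, -0.72)–(-1.81373, 2.072, -0.179987)  len=0.7637
  (v8,v15,v12) [+--] → (-1.81373, 2.072, -0.179987)–(-1.99372, 2.072, 0)  len=0.2545

Chained into 1 loop(s):
  loop 1: 18 segments, perimeter = 9.2962
Total perimeter = 9.296


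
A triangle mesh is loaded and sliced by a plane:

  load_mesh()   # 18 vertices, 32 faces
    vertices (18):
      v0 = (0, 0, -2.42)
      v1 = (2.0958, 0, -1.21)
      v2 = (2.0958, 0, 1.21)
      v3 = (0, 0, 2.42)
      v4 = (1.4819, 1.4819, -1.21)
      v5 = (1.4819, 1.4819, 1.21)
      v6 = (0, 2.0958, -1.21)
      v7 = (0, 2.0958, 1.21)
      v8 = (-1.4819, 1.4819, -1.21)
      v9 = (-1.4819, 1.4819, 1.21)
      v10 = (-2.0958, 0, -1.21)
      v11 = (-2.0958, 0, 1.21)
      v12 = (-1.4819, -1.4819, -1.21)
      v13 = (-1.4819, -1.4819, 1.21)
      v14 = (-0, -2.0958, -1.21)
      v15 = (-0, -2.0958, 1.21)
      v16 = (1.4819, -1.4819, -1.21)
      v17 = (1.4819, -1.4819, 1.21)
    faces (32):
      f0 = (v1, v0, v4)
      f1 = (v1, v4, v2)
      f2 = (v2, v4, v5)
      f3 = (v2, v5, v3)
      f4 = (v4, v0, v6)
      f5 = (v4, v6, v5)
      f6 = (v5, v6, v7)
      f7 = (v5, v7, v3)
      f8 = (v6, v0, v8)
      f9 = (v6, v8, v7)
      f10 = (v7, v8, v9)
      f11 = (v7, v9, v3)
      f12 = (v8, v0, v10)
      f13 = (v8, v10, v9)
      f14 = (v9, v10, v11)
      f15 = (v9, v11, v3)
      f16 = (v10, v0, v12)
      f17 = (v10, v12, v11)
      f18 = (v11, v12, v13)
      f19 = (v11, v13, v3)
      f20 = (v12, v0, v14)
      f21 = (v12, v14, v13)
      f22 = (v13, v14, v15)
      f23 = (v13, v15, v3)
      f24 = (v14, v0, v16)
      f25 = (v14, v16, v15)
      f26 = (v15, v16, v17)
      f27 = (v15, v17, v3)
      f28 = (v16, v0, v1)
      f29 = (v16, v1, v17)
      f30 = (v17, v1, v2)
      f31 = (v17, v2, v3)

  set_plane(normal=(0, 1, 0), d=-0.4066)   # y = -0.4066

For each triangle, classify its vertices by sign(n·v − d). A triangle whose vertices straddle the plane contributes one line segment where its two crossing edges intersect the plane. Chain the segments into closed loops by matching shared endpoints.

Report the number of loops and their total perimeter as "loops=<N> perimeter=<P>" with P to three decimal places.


loops=1 perimeter=13.536

Straddling triangles (12 of 32):
  (v10,v0,v12) [++-] → (-0.4066, -0.4066, -2.088)–(-1.92736, -0.4066, -1.21)  len=1.7560
  (v10,v12,v11) [+-+] → (-1.92736, -0.4066, -1.21)–(-1.92736, -0.4066, 0.546006)  len=1.7560
  (v11,v12,v13) [+--] → (-1.92736, -0.4066, 0.546006)–(-1.92736, -0.4066, 1.21)  len=0.6640
  (v11,v13,v3) [+-+] → (-1.92736, -0.4066, 1.21)–(-0.4066, -0.4066, 2.088)  len=1.7560
  (v12,v0,v14) [-+-] → (-0.4066, -0.4066, -2.088)–(0, -0.4066, -2.18525)  len=0.4181
  (v13,v15,v3) [--+] → (0, -0.4066, 2.18525)–(-0.4066, -0.4066, 2.088)  len=0.4181
  (v14,v0,v16) [-+-] → (0, -0.4066, -2.18525)–(0.4066, -0.4066, -2.088)  len=0.4181
  (v15,v17,v3) [--+] → (0.4066, -0.4066, 2.088)–(0, -0.4066, 2.18525)  len=0.4181
  (v16,v0,v1) [-++] → (0.4066, -0.4066, -2.088)–(1.92736, -0.4066, -1.21)  len=1.7560
  (v16,v1,v17) [-+-] → (1.92736, -0.4066, -1.21)–(1.92736, -0.4066, -0.546006)  len=0.6640
  (v17,v1,v2) [-++] → (1.92736, -0.4066, -0.546006)–(1.92736, -0.4066, 1.21)  len=1.7560
  (v17,v2,v3) [-++] → (1.92736, -0.4066, 1.21)–(0.4066, -0.4066, 2.088)  len=1.7560

Chained into 1 loop(s):
  loop 1: 12 segments, perimeter = 13.5363
Total perimeter = 13.536


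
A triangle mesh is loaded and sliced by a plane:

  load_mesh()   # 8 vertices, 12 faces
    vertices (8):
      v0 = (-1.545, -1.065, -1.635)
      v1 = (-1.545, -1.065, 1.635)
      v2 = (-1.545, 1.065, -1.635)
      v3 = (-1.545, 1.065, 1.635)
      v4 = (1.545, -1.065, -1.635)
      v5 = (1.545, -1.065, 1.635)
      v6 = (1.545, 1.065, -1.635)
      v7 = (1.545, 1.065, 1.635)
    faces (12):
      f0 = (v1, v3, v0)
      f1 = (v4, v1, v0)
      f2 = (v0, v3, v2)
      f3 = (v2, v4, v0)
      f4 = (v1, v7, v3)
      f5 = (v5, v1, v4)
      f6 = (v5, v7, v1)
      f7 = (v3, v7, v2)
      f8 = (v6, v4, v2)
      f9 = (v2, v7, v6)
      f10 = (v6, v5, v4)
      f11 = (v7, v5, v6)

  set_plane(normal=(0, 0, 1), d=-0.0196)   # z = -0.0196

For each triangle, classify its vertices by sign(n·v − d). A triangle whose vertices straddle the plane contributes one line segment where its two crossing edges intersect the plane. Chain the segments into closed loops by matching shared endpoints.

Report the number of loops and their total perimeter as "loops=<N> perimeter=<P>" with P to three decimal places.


Straddling triangles (8 of 12):
  (v1,v3,v0) [++-] → (-1.545, -0.012767, -0.0196)–(-1.545, -1.065, -0.0196)  len=1.0522
  (v4,v1,v0) [-+-] → (0.0185211, -1.065, -0.0196)–(-1.545, -1.065, -0.0196)  len=1.5635
  (v0,v3,v2) [-+-] → (-1.545, -0.012767, -0.0196)–(-1.545, 1.065, -0.0196)  len=1.0778
  (v5,v1,v4) [++-] → (0.0185211, -1.065, -0.0196)–(1.545, -1.065, -0.0196)  len=1.5265
  (v3,v7,v2) [++-] → (-0.0185211, 1.065, -0.0196)–(-1.545, 1.065, -0.0196)  len=1.5265
  (v2,v7,v6) [-+-] → (-0.0185211, 1.065, -0.0196)–(1.545, 1.065, -0.0196)  len=1.5635
  (v6,v5,v4) [-+-] → (1.545, 0.012767, -0.0196)–(1.545, -1.065, -0.0196)  len=1.0778
  (v7,v5,v6) [++-] → (1.545, 0.012767, -0.0196)–(1.545, 1.065, -0.0196)  len=1.0522

Chained into 1 loop(s):
  loop 1: 8 segments, perimeter = 10.4400
Total perimeter = 10.440

loops=1 perimeter=10.440


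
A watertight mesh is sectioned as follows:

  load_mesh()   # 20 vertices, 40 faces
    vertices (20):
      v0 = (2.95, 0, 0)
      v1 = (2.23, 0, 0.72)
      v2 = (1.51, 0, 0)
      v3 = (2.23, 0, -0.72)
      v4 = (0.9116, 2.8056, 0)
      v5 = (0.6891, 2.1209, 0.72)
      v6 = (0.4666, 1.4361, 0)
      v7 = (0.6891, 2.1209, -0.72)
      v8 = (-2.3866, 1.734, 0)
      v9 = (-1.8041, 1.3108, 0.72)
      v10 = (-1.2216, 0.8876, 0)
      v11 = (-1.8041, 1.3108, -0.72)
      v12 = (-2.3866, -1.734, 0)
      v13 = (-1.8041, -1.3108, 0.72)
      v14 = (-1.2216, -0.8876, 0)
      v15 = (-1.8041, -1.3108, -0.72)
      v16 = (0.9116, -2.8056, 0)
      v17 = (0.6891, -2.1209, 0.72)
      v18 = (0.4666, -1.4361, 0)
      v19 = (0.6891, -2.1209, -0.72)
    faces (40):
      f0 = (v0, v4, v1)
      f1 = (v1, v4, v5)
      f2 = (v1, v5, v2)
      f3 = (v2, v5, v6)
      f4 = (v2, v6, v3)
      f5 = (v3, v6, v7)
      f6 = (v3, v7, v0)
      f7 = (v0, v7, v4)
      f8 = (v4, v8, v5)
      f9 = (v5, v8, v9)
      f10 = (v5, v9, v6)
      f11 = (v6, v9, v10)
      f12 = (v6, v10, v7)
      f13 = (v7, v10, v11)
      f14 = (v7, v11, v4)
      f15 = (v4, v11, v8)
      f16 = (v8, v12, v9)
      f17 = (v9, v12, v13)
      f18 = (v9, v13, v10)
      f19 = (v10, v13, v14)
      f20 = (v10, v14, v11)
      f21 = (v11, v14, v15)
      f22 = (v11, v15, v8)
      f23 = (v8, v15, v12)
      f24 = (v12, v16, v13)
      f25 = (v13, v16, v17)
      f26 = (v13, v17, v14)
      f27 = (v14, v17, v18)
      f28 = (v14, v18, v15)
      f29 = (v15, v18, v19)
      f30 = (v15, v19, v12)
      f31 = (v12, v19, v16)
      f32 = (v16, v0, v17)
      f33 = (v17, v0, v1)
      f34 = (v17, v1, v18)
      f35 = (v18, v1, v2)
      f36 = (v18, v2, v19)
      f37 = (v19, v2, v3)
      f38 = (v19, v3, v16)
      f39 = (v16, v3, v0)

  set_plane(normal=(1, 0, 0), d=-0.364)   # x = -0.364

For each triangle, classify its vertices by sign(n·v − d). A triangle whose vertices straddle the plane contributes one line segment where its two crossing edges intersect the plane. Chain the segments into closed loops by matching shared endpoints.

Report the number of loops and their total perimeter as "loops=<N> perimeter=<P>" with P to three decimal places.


Straddling triangles (16 of 40):
  (v4,v8,v5) [+-+] → (-0.364, 2.39115, 0)–(-0.364, 1.98843, 0.473477)  len=0.6216
  (v5,v8,v9) [+--] → (-0.364, 1.98843, 0.473477)–(-0.364, 1.77872, 0.72)  len=0.3237
  (v5,v9,v6) [+-+] → (-0.364, 1.77872, 0.72)–(-0.364, 1.39027, 0.263369)  len=0.5995
  (v6,v9,v10) [+--] → (-0.364, 1.39027, 0.263369)–(-0.364, 1.16624, 0)  len=0.3458
  (v6,v10,v7) [+-+] → (-0.364, 1.16624, 0)–(-0.364, 1.44116, -0.323165)  len=0.4243
  (v7,v10,v11) [+--] → (-0.364, 1.44116, -0.323165)–(-0.364, 1.77872, -0.72)  len=0.5210
  (v7,v11,v4) [+-+] → (-0.364, 1.77872, -0.72)–(-0.364, 2.10347, -0.338193)  len=0.5012
  (v4,v11,v8) [+--] → (-0.364, 2.10347, -0.338193)–(-0.364, 2.39115, 0)  len=0.4440
  (v12,v16,v13) [-+-] → (-0.364, -2.39115, 0)–(-0.364, -2.10347, 0.338193)  len=0.4440
  (v13,v16,v17) [-++] → (-0.364, -2.10347, 0.338193)–(-0.364, -1.77872, 0.72)  len=0.5012
  (v13,v17,v14) [-+-] → (-0.364, -1.77872, 0.72)–(-0.364, -1.44116, 0.323165)  len=0.5210
  (v14,v17,v18) [-++] → (-0.364, -1.44116, 0.323165)–(-0.364, -1.16624, 0)  len=0.4243
  (v14,v18,v15) [-+-] → (-0.364, -1.16624, 0)–(-0.364, -1.39027, -0.263369)  len=0.3458
  (v15,v18,v19) [-++] → (-0.364, -1.39027, -0.263369)–(-0.364, -1.77872, -0.72)  len=0.5995
  (v15,v19,v12) [-+-] → (-0.364, -1.77872, -0.72)–(-0.364, -1.98843, -0.473477)  len=0.3237
  (v12,v19,v16) [-++] → (-0.364, -1.98843, -0.473477)–(-0.364, -2.39115, 0)  len=0.6216

Chained into 2 loop(s):
  loop 1: 8 segments, perimeter = 3.7810
  loop 2: 8 segments, perimeter = 3.7810
Total perimeter = 7.562

loops=2 perimeter=7.562


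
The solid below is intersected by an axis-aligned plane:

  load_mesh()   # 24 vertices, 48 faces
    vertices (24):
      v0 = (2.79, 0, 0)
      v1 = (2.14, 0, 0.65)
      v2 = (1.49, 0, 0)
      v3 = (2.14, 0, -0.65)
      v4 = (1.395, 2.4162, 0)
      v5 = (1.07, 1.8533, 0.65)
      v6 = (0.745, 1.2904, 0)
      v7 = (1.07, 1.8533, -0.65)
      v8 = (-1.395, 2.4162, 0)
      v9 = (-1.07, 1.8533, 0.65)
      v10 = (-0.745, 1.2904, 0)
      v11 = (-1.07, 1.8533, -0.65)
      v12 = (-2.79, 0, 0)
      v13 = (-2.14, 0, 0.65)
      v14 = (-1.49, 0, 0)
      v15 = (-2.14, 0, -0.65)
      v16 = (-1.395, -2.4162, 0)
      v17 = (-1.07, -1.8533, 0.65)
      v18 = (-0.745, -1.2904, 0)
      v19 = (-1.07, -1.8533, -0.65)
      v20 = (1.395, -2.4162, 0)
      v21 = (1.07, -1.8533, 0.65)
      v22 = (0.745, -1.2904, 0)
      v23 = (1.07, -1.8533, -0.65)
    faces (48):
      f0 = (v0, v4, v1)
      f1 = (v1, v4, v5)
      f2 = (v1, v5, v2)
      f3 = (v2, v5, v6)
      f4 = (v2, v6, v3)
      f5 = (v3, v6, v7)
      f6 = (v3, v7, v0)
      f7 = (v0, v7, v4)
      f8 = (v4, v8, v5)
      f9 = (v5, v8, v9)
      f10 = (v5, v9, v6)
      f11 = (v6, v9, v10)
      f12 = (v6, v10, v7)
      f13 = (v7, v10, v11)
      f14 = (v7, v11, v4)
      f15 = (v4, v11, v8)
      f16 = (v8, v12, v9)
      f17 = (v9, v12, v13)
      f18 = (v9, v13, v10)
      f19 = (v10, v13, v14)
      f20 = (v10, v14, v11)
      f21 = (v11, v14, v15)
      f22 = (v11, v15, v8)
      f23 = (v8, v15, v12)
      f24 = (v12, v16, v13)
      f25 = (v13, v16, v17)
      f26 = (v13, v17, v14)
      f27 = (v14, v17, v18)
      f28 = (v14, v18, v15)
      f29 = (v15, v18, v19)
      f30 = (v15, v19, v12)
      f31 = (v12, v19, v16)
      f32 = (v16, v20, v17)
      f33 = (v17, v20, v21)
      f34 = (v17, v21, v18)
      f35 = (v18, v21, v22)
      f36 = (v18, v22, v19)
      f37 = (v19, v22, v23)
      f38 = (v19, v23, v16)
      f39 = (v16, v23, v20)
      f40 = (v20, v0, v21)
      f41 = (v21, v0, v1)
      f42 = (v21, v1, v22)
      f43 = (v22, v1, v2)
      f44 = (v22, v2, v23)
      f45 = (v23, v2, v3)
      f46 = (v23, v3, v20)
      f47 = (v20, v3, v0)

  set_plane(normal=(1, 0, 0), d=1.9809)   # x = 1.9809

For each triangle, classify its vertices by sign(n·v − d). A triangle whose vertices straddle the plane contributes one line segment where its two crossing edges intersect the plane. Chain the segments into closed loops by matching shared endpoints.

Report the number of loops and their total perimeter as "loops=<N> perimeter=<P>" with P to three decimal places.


Straddling triangles (14 of 48):
  (v0,v4,v1) [+-+] → (1.9809, 1.4014, 0)–(1.9809, 0.515997, 0.511188)  len=1.0224
  (v1,v4,v5) [+--] → (1.9809, 0.515997, 0.511188)–(1.9809, 0.27557, 0.65)  len=0.2776
  (v1,v5,v2) [+--] → (1.9809, 0.27557, 0.65)–(1.9809, 0, 0.4909)  len=0.3182
  (v2,v6,v3) [--+] → (1.9809, 0.14717, -0.575867)–(1.9809, 0, -0.4909)  len=0.1699
  (v3,v6,v7) [+--] → (1.9809, 0.14717, -0.575867)–(1.9809, 0.27557, -0.65)  len=0.1483
  (v3,v7,v0) [+-+] → (1.9809, 0.27557, -0.65)–(1.9809, 0.871805, -0.305765)  len=0.6885
  (v0,v7,v4) [+--] → (1.9809, 0.871805, -0.305765)–(1.9809, 1.4014, 0)  len=0.6115
  (v20,v0,v21) [-+-] → (1.9809, -1.4014, 0)–(1.9809, -0.871805, 0.305765)  len=0.6115
  (v21,v0,v1) [-++] → (1.9809, -0.871805, 0.305765)–(1.9809, -0.27557, 0.65)  len=0.6885
  (v21,v1,v22) [-+-] → (1.9809, -0.27557, 0.65)–(1.9809, -0.14717, 0.575867)  len=0.1483
  (v22,v1,v2) [-+-] → (1.9809, -0.14717, 0.575867)–(1.9809, 0, 0.4909)  len=0.1699
  (v23,v2,v3) [--+] → (1.9809, 0, -0.4909)–(1.9809, -0.27557, -0.65)  len=0.3182
  (v23,v3,v20) [-+-] → (1.9809, -0.27557, -0.65)–(1.9809, -0.515997, -0.511188)  len=0.2776
  (v20,v3,v0) [-++] → (1.9809, -0.515997, -0.511188)–(1.9809, -1.4014, 0)  len=1.0224

Chained into 1 loop(s):
  loop 1: 14 segments, perimeter = 6.4728
Total perimeter = 6.473

loops=1 perimeter=6.473
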